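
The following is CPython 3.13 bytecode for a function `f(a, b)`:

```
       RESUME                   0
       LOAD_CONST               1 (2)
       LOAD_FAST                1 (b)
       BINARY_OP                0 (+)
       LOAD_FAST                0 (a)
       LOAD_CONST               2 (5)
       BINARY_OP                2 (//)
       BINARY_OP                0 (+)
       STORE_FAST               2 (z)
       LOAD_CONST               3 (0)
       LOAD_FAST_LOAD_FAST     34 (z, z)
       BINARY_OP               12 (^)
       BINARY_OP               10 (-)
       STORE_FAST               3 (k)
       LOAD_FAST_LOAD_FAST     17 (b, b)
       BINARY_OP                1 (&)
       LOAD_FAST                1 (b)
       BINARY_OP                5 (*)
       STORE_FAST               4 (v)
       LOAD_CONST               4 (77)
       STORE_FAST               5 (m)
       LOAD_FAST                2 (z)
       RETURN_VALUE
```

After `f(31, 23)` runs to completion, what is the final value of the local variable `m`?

77

LOAD_CONST → push 2. Stack: [2]
LOAD_FAST b → push 23. Stack: [2, 23]
BINARY_OP + → 2 + 23 = 25. Stack: [25]
LOAD_FAST a → push 31. Stack: [25, 31]
LOAD_CONST → push 5. Stack: [25, 31, 5]
BINARY_OP // → 31 // 5 = 6. Stack: [25, 6]
BINARY_OP + → 25 + 6 = 31. Stack: [31]
STORE_FAST z → z=31. Stack: []
LOAD_CONST → push 0. Stack: [0]
LOAD_FAST_LOAD_FAST z,z → push 31,31. Stack: [0, 31, 31]
BINARY_OP ^ → 31 ^ 31 = 0. Stack: [0, 0]
BINARY_OP - → 0 - 0 = 0. Stack: [0]
STORE_FAST k → k=0. Stack: []
LOAD_FAST_LOAD_FAST b,b → push 23,23. Stack: [23, 23]
BINARY_OP & → 23 & 23 = 23. Stack: [23]
LOAD_FAST b → push 23. Stack: [23, 23]
BINARY_OP * → 23 * 23 = 529. Stack: [529]
STORE_FAST v → v=529. Stack: []
LOAD_CONST → push 77. Stack: [77]
STORE_FAST m → m=77. Stack: []
LOAD_FAST z → push 31. Stack: [31]
RETURN_VALUE → return 31.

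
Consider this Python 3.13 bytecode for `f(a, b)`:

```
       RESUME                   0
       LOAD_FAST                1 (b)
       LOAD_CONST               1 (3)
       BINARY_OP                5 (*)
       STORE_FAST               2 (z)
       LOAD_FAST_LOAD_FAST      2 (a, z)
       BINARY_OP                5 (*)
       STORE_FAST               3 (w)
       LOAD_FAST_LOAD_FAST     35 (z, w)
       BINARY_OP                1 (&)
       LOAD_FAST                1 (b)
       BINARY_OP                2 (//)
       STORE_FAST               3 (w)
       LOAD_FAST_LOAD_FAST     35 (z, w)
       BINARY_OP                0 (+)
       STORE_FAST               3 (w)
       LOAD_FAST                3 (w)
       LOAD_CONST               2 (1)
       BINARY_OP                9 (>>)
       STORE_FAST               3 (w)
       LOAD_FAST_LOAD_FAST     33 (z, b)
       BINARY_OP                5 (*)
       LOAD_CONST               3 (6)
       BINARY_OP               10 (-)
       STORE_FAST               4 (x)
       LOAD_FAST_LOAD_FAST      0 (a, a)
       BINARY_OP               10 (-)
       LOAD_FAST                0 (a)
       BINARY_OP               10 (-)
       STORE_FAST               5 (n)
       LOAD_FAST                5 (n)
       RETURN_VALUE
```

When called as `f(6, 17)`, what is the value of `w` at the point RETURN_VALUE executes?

LOAD_FAST b → push 17. Stack: [17]
LOAD_CONST → push 3. Stack: [17, 3]
BINARY_OP * → 17 * 3 = 51. Stack: [51]
STORE_FAST z → z=51. Stack: []
LOAD_FAST_LOAD_FAST a,z → push 6,51. Stack: [6, 51]
BINARY_OP * → 6 * 51 = 306. Stack: [306]
STORE_FAST w → w=306. Stack: []
LOAD_FAST_LOAD_FAST z,w → push 51,306. Stack: [51, 306]
BINARY_OP & → 51 & 306 = 50. Stack: [50]
LOAD_FAST b → push 17. Stack: [50, 17]
BINARY_OP // → 50 // 17 = 2. Stack: [2]
STORE_FAST w → w=2. Stack: []
LOAD_FAST_LOAD_FAST z,w → push 51,2. Stack: [51, 2]
BINARY_OP + → 51 + 2 = 53. Stack: [53]
STORE_FAST w → w=53. Stack: []
LOAD_FAST w → push 53. Stack: [53]
LOAD_CONST → push 1. Stack: [53, 1]
BINARY_OP >> → 53 >> 1 = 26. Stack: [26]
STORE_FAST w → w=26. Stack: []
LOAD_FAST_LOAD_FAST z,b → push 51,17. Stack: [51, 17]
BINARY_OP * → 51 * 17 = 867. Stack: [867]
LOAD_CONST → push 6. Stack: [867, 6]
BINARY_OP - → 867 - 6 = 861. Stack: [861]
STORE_FAST x → x=861. Stack: []
LOAD_FAST_LOAD_FAST a,a → push 6,6. Stack: [6, 6]
BINARY_OP - → 6 - 6 = 0. Stack: [0]
LOAD_FAST a → push 6. Stack: [0, 6]
BINARY_OP - → 0 - 6 = -6. Stack: [-6]
STORE_FAST n → n=-6. Stack: []
LOAD_FAST n → push -6. Stack: [-6]
RETURN_VALUE → return -6.

26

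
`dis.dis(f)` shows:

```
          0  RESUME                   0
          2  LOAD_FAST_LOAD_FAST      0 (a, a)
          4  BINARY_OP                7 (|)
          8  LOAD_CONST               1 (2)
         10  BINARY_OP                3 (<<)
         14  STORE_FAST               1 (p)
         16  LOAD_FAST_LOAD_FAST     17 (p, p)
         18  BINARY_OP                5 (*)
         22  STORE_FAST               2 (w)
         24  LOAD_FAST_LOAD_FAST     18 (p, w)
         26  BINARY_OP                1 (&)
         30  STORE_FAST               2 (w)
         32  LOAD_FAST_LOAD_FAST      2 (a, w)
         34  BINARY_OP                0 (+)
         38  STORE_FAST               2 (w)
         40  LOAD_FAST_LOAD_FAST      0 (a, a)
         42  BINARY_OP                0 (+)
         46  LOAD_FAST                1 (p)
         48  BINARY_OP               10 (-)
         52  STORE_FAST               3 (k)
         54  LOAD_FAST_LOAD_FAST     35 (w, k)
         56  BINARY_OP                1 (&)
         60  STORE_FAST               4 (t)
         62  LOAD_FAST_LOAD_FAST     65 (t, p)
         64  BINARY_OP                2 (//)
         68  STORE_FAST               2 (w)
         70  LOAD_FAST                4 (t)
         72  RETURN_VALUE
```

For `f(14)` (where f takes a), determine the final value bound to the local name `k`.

LOAD_FAST_LOAD_FAST a,a → push 14,14. Stack: [14, 14]
BINARY_OP | → 14 | 14 = 14. Stack: [14]
LOAD_CONST → push 2. Stack: [14, 2]
BINARY_OP << → 14 << 2 = 56. Stack: [56]
STORE_FAST p → p=56. Stack: []
LOAD_FAST_LOAD_FAST p,p → push 56,56. Stack: [56, 56]
BINARY_OP * → 56 * 56 = 3136. Stack: [3136]
STORE_FAST w → w=3136. Stack: []
LOAD_FAST_LOAD_FAST p,w → push 56,3136. Stack: [56, 3136]
BINARY_OP & → 56 & 3136 = 0. Stack: [0]
STORE_FAST w → w=0. Stack: []
LOAD_FAST_LOAD_FAST a,w → push 14,0. Stack: [14, 0]
BINARY_OP + → 14 + 0 = 14. Stack: [14]
STORE_FAST w → w=14. Stack: []
LOAD_FAST_LOAD_FAST a,a → push 14,14. Stack: [14, 14]
BINARY_OP + → 14 + 14 = 28. Stack: [28]
LOAD_FAST p → push 56. Stack: [28, 56]
BINARY_OP - → 28 - 56 = -28. Stack: [-28]
STORE_FAST k → k=-28. Stack: []
LOAD_FAST_LOAD_FAST w,k → push 14,-28. Stack: [14, -28]
BINARY_OP & → 14 & -28 = 4. Stack: [4]
STORE_FAST t → t=4. Stack: []
LOAD_FAST_LOAD_FAST t,p → push 4,56. Stack: [4, 56]
BINARY_OP // → 4 // 56 = 0. Stack: [0]
STORE_FAST w → w=0. Stack: []
LOAD_FAST t → push 4. Stack: [4]
RETURN_VALUE → return 4.

-28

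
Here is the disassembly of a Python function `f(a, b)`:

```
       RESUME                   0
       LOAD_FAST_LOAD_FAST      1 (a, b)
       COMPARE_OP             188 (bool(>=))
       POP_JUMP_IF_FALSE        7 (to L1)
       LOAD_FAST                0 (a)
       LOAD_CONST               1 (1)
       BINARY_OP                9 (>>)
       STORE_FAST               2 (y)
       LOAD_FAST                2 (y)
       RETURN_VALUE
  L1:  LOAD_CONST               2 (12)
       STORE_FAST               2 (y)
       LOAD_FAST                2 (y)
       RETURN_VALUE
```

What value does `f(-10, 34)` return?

12

LOAD_FAST_LOAD_FAST a,b → push -10,34. Stack: [-10, 34]
COMPARE_OP bool(>=) → -10 vs 34 = False. Stack: [False]
POP_JUMP_IF_FALSE → pop False; jump. Stack: []
LOAD_CONST → push 12. Stack: [12]
STORE_FAST y → y=12. Stack: []
LOAD_FAST y → push 12. Stack: [12]
RETURN_VALUE → return 12.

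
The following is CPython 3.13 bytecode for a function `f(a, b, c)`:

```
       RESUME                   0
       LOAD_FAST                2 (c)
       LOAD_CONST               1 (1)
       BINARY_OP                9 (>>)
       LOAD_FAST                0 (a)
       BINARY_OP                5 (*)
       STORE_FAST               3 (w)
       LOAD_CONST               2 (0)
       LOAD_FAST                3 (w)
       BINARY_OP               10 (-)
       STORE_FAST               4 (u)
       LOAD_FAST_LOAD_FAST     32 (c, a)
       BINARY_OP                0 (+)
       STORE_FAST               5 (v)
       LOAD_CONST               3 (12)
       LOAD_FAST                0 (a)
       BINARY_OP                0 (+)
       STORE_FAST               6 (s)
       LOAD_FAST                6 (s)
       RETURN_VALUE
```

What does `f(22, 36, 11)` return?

LOAD_FAST c → push 11. Stack: [11]
LOAD_CONST → push 1. Stack: [11, 1]
BINARY_OP >> → 11 >> 1 = 5. Stack: [5]
LOAD_FAST a → push 22. Stack: [5, 22]
BINARY_OP * → 5 * 22 = 110. Stack: [110]
STORE_FAST w → w=110. Stack: []
LOAD_CONST → push 0. Stack: [0]
LOAD_FAST w → push 110. Stack: [0, 110]
BINARY_OP - → 0 - 110 = -110. Stack: [-110]
STORE_FAST u → u=-110. Stack: []
LOAD_FAST_LOAD_FAST c,a → push 11,22. Stack: [11, 22]
BINARY_OP + → 11 + 22 = 33. Stack: [33]
STORE_FAST v → v=33. Stack: []
LOAD_CONST → push 12. Stack: [12]
LOAD_FAST a → push 22. Stack: [12, 22]
BINARY_OP + → 12 + 22 = 34. Stack: [34]
STORE_FAST s → s=34. Stack: []
LOAD_FAST s → push 34. Stack: [34]
RETURN_VALUE → return 34.

34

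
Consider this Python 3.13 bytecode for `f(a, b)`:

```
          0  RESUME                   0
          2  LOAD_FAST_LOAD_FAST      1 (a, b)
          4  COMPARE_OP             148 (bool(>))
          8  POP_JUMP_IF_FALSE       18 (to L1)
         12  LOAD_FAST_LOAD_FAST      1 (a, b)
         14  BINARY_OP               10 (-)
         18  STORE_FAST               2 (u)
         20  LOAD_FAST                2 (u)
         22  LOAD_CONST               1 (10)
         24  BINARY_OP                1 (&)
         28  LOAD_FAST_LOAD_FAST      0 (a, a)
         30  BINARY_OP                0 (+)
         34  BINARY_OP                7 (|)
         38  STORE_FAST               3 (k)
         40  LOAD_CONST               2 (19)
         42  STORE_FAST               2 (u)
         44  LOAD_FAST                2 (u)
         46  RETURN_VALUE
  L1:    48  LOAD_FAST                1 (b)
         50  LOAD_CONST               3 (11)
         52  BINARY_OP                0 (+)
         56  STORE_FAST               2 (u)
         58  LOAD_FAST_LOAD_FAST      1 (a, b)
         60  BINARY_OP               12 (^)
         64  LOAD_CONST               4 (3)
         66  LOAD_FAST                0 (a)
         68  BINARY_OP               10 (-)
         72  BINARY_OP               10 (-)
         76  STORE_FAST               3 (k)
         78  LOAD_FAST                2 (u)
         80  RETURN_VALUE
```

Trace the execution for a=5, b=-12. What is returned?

LOAD_FAST_LOAD_FAST a,b → push 5,-12. Stack: [5, -12]
COMPARE_OP bool(>) → 5 vs -12 = True. Stack: [True]
POP_JUMP_IF_FALSE → pop True; no jump. Stack: []
LOAD_FAST_LOAD_FAST a,b → push 5,-12. Stack: [5, -12]
BINARY_OP - → 5 - -12 = 17. Stack: [17]
STORE_FAST u → u=17. Stack: []
LOAD_FAST u → push 17. Stack: [17]
LOAD_CONST → push 10. Stack: [17, 10]
BINARY_OP & → 17 & 10 = 0. Stack: [0]
LOAD_FAST_LOAD_FAST a,a → push 5,5. Stack: [0, 5, 5]
BINARY_OP + → 5 + 5 = 10. Stack: [0, 10]
BINARY_OP | → 0 | 10 = 10. Stack: [10]
STORE_FAST k → k=10. Stack: []
LOAD_CONST → push 19. Stack: [19]
STORE_FAST u → u=19. Stack: []
LOAD_FAST u → push 19. Stack: [19]
RETURN_VALUE → return 19.

19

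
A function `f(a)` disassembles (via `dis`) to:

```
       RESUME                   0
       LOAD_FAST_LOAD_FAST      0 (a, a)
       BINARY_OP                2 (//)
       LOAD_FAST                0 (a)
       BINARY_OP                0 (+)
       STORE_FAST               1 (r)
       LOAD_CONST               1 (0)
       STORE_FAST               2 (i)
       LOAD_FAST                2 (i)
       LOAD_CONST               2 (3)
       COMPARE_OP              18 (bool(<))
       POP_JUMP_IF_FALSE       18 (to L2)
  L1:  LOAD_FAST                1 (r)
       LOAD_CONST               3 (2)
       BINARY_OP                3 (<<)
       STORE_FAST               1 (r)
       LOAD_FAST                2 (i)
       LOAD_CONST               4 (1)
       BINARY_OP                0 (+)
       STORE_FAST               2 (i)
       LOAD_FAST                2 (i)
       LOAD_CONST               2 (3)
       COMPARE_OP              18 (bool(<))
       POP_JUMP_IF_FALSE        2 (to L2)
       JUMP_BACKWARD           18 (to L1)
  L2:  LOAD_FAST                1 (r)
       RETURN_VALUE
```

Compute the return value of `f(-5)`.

LOAD_FAST_LOAD_FAST a,a → push -5,-5. Stack: [-5, -5]
BINARY_OP // → -5 // -5 = 1. Stack: [1]
LOAD_FAST a → push -5. Stack: [1, -5]
BINARY_OP + → 1 + -5 = -4. Stack: [-4]
STORE_FAST r → r=-4. Stack: []
LOAD_CONST → push 0. Stack: [0]
STORE_FAST i → i=0. Stack: []
LOAD_FAST i → push 0. Stack: [0]
LOAD_CONST → push 3. Stack: [0, 3]
COMPARE_OP bool(<) → 0 vs 3 = True. Stack: [True]
POP_JUMP_IF_FALSE → pop True; no jump. Stack: []
LOAD_FAST r → push -4. Stack: [-4]
LOAD_CONST → push 2. Stack: [-4, 2]
BINARY_OP << → -4 << 2 = -16. Stack: [-16]
STORE_FAST r → r=-16. Stack: []
LOAD_FAST i → push 0. Stack: [0]
LOAD_CONST → push 1. Stack: [0, 1]
BINARY_OP + → 0 + 1 = 1. Stack: [1]
STORE_FAST i → i=1. Stack: []
LOAD_FAST i → push 1. Stack: [1]
LOAD_CONST → push 3. Stack: [1, 3]
COMPARE_OP bool(<) → 1 vs 3 = True. Stack: [True]
POP_JUMP_IF_FALSE → pop True; no jump. Stack: []
LOAD_FAST r → push -16. Stack: [-16]
LOAD_CONST → push 2. Stack: [-16, 2]
BINARY_OP << → -16 << 2 = -64. Stack: [-64]
STORE_FAST r → r=-64. Stack: []
LOAD_FAST i → push 1. Stack: [1]
LOAD_CONST → push 1. Stack: [1, 1]
BINARY_OP + → 1 + 1 = 2. Stack: [2]
STORE_FAST i → i=2. Stack: []
LOAD_FAST i → push 2. Stack: [2]
LOAD_CONST → push 3. Stack: [2, 3]
COMPARE_OP bool(<) → 2 vs 3 = True. Stack: [True]
POP_JUMP_IF_FALSE → pop True; no jump. Stack: []
LOAD_FAST r → push -64. Stack: [-64]
LOAD_CONST → push 2. Stack: [-64, 2]
BINARY_OP << → -64 << 2 = -256. Stack: [-256]
STORE_FAST r → r=-256. Stack: []
LOAD_FAST i → push 2. Stack: [2]
LOAD_CONST → push 1. Stack: [2, 1]
BINARY_OP + → 2 + 1 = 3. Stack: [3]
STORE_FAST i → i=3. Stack: []
LOAD_FAST i → push 3. Stack: [3]
LOAD_CONST → push 3. Stack: [3, 3]
COMPARE_OP bool(<) → 3 vs 3 = False. Stack: [False]
POP_JUMP_IF_FALSE → pop False; jump. Stack: []
LOAD_FAST r → push -256. Stack: [-256]
RETURN_VALUE → return -256.

-256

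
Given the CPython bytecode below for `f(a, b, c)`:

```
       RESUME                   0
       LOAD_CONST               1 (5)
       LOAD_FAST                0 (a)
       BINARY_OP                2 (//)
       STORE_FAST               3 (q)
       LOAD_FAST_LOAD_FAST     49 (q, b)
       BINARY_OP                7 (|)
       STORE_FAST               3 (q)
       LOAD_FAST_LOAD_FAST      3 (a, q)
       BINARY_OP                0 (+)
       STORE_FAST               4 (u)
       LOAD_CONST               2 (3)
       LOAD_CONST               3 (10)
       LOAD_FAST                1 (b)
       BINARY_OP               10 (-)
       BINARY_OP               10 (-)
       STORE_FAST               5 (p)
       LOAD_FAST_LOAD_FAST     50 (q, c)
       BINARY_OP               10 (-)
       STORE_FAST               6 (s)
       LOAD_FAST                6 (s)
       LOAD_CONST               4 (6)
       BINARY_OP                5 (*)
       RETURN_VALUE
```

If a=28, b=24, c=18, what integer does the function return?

36

LOAD_CONST → push 5. Stack: [5]
LOAD_FAST a → push 28. Stack: [5, 28]
BINARY_OP // → 5 // 28 = 0. Stack: [0]
STORE_FAST q → q=0. Stack: []
LOAD_FAST_LOAD_FAST q,b → push 0,24. Stack: [0, 24]
BINARY_OP | → 0 | 24 = 24. Stack: [24]
STORE_FAST q → q=24. Stack: []
LOAD_FAST_LOAD_FAST a,q → push 28,24. Stack: [28, 24]
BINARY_OP + → 28 + 24 = 52. Stack: [52]
STORE_FAST u → u=52. Stack: []
LOAD_CONST → push 3. Stack: [3]
LOAD_CONST → push 10. Stack: [3, 10]
LOAD_FAST b → push 24. Stack: [3, 10, 24]
BINARY_OP - → 10 - 24 = -14. Stack: [3, -14]
BINARY_OP - → 3 - -14 = 17. Stack: [17]
STORE_FAST p → p=17. Stack: []
LOAD_FAST_LOAD_FAST q,c → push 24,18. Stack: [24, 18]
BINARY_OP - → 24 - 18 = 6. Stack: [6]
STORE_FAST s → s=6. Stack: []
LOAD_FAST s → push 6. Stack: [6]
LOAD_CONST → push 6. Stack: [6, 6]
BINARY_OP * → 6 * 6 = 36. Stack: [36]
RETURN_VALUE → return 36.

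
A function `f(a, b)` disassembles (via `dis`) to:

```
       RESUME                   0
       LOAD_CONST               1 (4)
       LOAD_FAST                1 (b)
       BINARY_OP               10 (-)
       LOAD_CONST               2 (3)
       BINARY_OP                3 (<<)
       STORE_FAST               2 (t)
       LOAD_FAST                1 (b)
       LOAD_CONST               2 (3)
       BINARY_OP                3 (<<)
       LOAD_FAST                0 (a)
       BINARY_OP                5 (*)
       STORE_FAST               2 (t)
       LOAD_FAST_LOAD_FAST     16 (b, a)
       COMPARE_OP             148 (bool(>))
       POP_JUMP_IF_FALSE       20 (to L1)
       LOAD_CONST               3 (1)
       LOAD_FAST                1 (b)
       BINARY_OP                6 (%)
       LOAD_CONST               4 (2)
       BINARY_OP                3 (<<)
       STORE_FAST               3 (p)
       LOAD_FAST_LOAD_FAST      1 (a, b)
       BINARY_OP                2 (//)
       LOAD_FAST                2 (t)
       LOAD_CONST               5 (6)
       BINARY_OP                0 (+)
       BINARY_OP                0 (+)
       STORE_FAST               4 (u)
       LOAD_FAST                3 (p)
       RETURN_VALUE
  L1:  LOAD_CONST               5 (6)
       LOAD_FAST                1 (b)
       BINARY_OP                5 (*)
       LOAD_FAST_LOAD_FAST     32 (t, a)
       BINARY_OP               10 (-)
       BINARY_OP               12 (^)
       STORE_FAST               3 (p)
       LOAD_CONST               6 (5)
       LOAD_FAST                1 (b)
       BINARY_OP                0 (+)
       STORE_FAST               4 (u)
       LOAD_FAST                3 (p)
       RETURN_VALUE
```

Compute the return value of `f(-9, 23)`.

LOAD_CONST → push 4. Stack: [4]
LOAD_FAST b → push 23. Stack: [4, 23]
BINARY_OP - → 4 - 23 = -19. Stack: [-19]
LOAD_CONST → push 3. Stack: [-19, 3]
BINARY_OP << → -19 << 3 = -152. Stack: [-152]
STORE_FAST t → t=-152. Stack: []
LOAD_FAST b → push 23. Stack: [23]
LOAD_CONST → push 3. Stack: [23, 3]
BINARY_OP << → 23 << 3 = 184. Stack: [184]
LOAD_FAST a → push -9. Stack: [184, -9]
BINARY_OP * → 184 * -9 = -1656. Stack: [-1656]
STORE_FAST t → t=-1656. Stack: []
LOAD_FAST_LOAD_FAST b,a → push 23,-9. Stack: [23, -9]
COMPARE_OP bool(>) → 23 vs -9 = True. Stack: [True]
POP_JUMP_IF_FALSE → pop True; no jump. Stack: []
LOAD_CONST → push 1. Stack: [1]
LOAD_FAST b → push 23. Stack: [1, 23]
BINARY_OP % → 1 % 23 = 1. Stack: [1]
LOAD_CONST → push 2. Stack: [1, 2]
BINARY_OP << → 1 << 2 = 4. Stack: [4]
STORE_FAST p → p=4. Stack: []
LOAD_FAST_LOAD_FAST a,b → push -9,23. Stack: [-9, 23]
BINARY_OP // → -9 // 23 = -1. Stack: [-1]
LOAD_FAST t → push -1656. Stack: [-1, -1656]
LOAD_CONST → push 6. Stack: [-1, -1656, 6]
BINARY_OP + → -1656 + 6 = -1650. Stack: [-1, -1650]
BINARY_OP + → -1 + -1650 = -1651. Stack: [-1651]
STORE_FAST u → u=-1651. Stack: []
LOAD_FAST p → push 4. Stack: [4]
RETURN_VALUE → return 4.

4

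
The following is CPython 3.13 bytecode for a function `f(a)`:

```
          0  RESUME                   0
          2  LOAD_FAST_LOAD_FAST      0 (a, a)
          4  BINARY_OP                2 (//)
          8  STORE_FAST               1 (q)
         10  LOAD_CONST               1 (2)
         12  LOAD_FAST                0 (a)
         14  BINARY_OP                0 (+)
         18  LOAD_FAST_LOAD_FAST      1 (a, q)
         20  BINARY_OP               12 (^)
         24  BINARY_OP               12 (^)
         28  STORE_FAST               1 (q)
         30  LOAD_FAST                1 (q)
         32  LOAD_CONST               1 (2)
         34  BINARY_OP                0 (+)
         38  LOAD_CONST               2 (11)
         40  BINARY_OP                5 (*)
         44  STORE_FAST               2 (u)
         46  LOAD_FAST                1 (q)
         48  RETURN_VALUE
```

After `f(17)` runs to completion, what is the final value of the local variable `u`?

LOAD_FAST_LOAD_FAST a,a → push 17,17. Stack: [17, 17]
BINARY_OP // → 17 // 17 = 1. Stack: [1]
STORE_FAST q → q=1. Stack: []
LOAD_CONST → push 2. Stack: [2]
LOAD_FAST a → push 17. Stack: [2, 17]
BINARY_OP + → 2 + 17 = 19. Stack: [19]
LOAD_FAST_LOAD_FAST a,q → push 17,1. Stack: [19, 17, 1]
BINARY_OP ^ → 17 ^ 1 = 16. Stack: [19, 16]
BINARY_OP ^ → 19 ^ 16 = 3. Stack: [3]
STORE_FAST q → q=3. Stack: []
LOAD_FAST q → push 3. Stack: [3]
LOAD_CONST → push 2. Stack: [3, 2]
BINARY_OP + → 3 + 2 = 5. Stack: [5]
LOAD_CONST → push 11. Stack: [5, 11]
BINARY_OP * → 5 * 11 = 55. Stack: [55]
STORE_FAST u → u=55. Stack: []
LOAD_FAST q → push 3. Stack: [3]
RETURN_VALUE → return 3.

55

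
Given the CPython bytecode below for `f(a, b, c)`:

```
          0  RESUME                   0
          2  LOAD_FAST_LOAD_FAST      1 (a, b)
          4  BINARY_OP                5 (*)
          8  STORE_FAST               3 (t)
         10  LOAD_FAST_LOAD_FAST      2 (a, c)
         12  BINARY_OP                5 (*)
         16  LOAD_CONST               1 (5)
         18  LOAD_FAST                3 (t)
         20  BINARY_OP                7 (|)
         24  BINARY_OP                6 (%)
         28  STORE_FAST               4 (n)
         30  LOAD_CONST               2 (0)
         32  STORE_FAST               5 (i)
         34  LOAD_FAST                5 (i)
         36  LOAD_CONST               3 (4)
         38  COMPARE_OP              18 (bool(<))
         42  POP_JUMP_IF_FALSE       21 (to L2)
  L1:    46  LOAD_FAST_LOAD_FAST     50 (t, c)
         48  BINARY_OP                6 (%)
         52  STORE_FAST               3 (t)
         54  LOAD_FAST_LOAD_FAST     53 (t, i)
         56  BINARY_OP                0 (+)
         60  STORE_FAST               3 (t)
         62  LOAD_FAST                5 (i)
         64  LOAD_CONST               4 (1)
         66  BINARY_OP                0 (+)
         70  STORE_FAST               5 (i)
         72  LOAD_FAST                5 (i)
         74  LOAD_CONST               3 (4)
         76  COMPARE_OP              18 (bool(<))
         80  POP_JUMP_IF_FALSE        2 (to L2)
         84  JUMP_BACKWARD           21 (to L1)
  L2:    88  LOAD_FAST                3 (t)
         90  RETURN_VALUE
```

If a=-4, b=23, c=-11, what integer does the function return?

2

LOAD_FAST_LOAD_FAST a,b → push -4,23
BINARY_OP * → -4 * 23 = -92
STORE_FAST t → t=-92
LOAD_FAST_LOAD_FAST a,c → push -4,-11
BINARY_OP * → -4 * -11 = 44
LOAD_CONST → push 5
LOAD_FAST t → push -92
BINARY_OP | → 5 | -92 = -91
BINARY_OP % → 44 % -91 = -47
STORE_FAST n → n=-47
LOAD_CONST → push 0
STORE_FAST i → i=0
LOAD_FAST i → push 0
LOAD_CONST → push 4
COMPARE_OP bool(<) → 0 vs 4 = True
POP_JUMP_IF_FALSE → pop True; no jump
LOAD_FAST_LOAD_FAST t,c → push -92,-11
BINARY_OP % → -92 % -11 = -4
STORE_FAST t → t=-4
LOAD_FAST_LOAD_FAST t,i → push -4,0
BINARY_OP + → -4 + 0 = -4
STORE_FAST t → t=-4
LOAD_FAST i → push 0
LOAD_CONST → push 1
BINARY_OP + → 0 + 1 = 1
STORE_FAST i → i=1
LOAD_FAST i → push 1
LOAD_CONST → push 4
COMPARE_OP bool(<) → 1 vs 4 = True
POP_JUMP_IF_FALSE → pop True; no jump
LOAD_FAST_LOAD_FAST t,c → push -4,-11
BINARY_OP % → -4 % -11 = -4
STORE_FAST t → t=-4
LOAD_FAST_LOAD_FAST t,i → push -4,1
BINARY_OP + → -4 + 1 = -3
STORE_FAST t → t=-3
LOAD_FAST i → push 1
LOAD_CONST → push 1
BINARY_OP + → 1 + 1 = 2
STORE_FAST i → i=2
LOAD_FAST i → push 2
LOAD_CONST → push 4
COMPARE_OP bool(<) → 2 vs 4 = True
POP_JUMP_IF_FALSE → pop True; no jump
LOAD_FAST_LOAD_FAST t,c → push -3,-11
BINARY_OP % → -3 % -11 = -3
STORE_FAST t → t=-3
LOAD_FAST_LOAD_FAST t,i → push -3,2
BINARY_OP + → -3 + 2 = -1
STORE_FAST t → t=-1
LOAD_FAST i → push 2
LOAD_CONST → push 1
BINARY_OP + → 2 + 1 = 3
STORE_FAST i → i=3
LOAD_FAST i → push 3
LOAD_CONST → push 4
COMPARE_OP bool(<) → 3 vs 4 = True
POP_JUMP_IF_FALSE → pop True; no jump
LOAD_FAST_LOAD_FAST t,c → push -1,-11
BINARY_OP % → -1 % -11 = -1
STORE_FAST t → t=-1
LOAD_FAST_LOAD_FAST t,i → push -1,3
BINARY_OP + → -1 + 3 = 2
STORE_FAST t → t=2
LOAD_FAST i → push 3
LOAD_CONST → push 1
BINARY_OP + → 3 + 1 = 4
STORE_FAST i → i=4
LOAD_FAST i → push 4
LOAD_CONST → push 4
COMPARE_OP bool(<) → 4 vs 4 = False
POP_JUMP_IF_FALSE → pop False; jump
LOAD_FAST t → push 2
RETURN_VALUE → return 2.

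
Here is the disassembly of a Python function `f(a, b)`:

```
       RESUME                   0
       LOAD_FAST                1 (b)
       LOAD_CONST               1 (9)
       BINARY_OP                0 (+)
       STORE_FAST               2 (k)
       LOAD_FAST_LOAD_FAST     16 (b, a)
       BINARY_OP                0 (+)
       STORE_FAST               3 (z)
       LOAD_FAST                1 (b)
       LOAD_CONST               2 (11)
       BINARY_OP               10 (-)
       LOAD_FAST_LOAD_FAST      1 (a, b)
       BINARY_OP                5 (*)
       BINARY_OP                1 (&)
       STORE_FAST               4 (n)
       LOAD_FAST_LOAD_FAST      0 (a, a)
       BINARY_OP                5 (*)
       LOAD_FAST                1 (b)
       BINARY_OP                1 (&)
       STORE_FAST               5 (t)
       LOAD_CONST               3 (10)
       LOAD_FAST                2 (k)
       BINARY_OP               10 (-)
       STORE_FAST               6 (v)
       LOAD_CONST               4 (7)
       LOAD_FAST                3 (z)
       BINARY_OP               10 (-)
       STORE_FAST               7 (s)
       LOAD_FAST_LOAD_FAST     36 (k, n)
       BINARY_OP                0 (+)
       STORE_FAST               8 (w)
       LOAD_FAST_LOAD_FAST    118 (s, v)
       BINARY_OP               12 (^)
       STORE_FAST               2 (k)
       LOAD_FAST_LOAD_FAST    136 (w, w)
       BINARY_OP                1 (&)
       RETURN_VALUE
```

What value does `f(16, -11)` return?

-194

LOAD_FAST b → push -11. Stack: [-11]
LOAD_CONST → push 9. Stack: [-11, 9]
BINARY_OP + → -11 + 9 = -2. Stack: [-2]
STORE_FAST k → k=-2. Stack: []
LOAD_FAST_LOAD_FAST b,a → push -11,16. Stack: [-11, 16]
BINARY_OP + → -11 + 16 = 5. Stack: [5]
STORE_FAST z → z=5. Stack: []
LOAD_FAST b → push -11. Stack: [-11]
LOAD_CONST → push 11. Stack: [-11, 11]
BINARY_OP - → -11 - 11 = -22. Stack: [-22]
LOAD_FAST_LOAD_FAST a,b → push 16,-11. Stack: [-22, 16, -11]
BINARY_OP * → 16 * -11 = -176. Stack: [-22, -176]
BINARY_OP & → -22 & -176 = -192. Stack: [-192]
STORE_FAST n → n=-192. Stack: []
LOAD_FAST_LOAD_FAST a,a → push 16,16. Stack: [16, 16]
BINARY_OP * → 16 * 16 = 256. Stack: [256]
LOAD_FAST b → push -11. Stack: [256, -11]
BINARY_OP & → 256 & -11 = 256. Stack: [256]
STORE_FAST t → t=256. Stack: []
LOAD_CONST → push 10. Stack: [10]
LOAD_FAST k → push -2. Stack: [10, -2]
BINARY_OP - → 10 - -2 = 12. Stack: [12]
STORE_FAST v → v=12. Stack: []
LOAD_CONST → push 7. Stack: [7]
LOAD_FAST z → push 5. Stack: [7, 5]
BINARY_OP - → 7 - 5 = 2. Stack: [2]
STORE_FAST s → s=2. Stack: []
LOAD_FAST_LOAD_FAST k,n → push -2,-192. Stack: [-2, -192]
BINARY_OP + → -2 + -192 = -194. Stack: [-194]
STORE_FAST w → w=-194. Stack: []
LOAD_FAST_LOAD_FAST s,v → push 2,12. Stack: [2, 12]
BINARY_OP ^ → 2 ^ 12 = 14. Stack: [14]
STORE_FAST k → k=14. Stack: []
LOAD_FAST_LOAD_FAST w,w → push -194,-194. Stack: [-194, -194]
BINARY_OP & → -194 & -194 = -194. Stack: [-194]
RETURN_VALUE → return -194.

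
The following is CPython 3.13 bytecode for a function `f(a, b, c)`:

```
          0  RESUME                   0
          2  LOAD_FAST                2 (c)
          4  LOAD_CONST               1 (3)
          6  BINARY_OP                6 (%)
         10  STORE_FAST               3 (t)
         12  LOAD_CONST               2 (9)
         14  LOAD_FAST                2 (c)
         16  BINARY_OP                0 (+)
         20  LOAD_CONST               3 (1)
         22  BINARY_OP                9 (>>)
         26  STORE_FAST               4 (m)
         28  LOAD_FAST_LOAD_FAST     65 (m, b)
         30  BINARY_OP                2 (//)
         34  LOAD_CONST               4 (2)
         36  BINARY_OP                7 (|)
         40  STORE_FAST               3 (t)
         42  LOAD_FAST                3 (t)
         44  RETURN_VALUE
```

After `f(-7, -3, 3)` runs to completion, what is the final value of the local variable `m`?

LOAD_FAST c → push 3. Stack: [3]
LOAD_CONST → push 3. Stack: [3, 3]
BINARY_OP % → 3 % 3 = 0. Stack: [0]
STORE_FAST t → t=0. Stack: []
LOAD_CONST → push 9. Stack: [9]
LOAD_FAST c → push 3. Stack: [9, 3]
BINARY_OP + → 9 + 3 = 12. Stack: [12]
LOAD_CONST → push 1. Stack: [12, 1]
BINARY_OP >> → 12 >> 1 = 6. Stack: [6]
STORE_FAST m → m=6. Stack: []
LOAD_FAST_LOAD_FAST m,b → push 6,-3. Stack: [6, -3]
BINARY_OP // → 6 // -3 = -2. Stack: [-2]
LOAD_CONST → push 2. Stack: [-2, 2]
BINARY_OP | → -2 | 2 = -2. Stack: [-2]
STORE_FAST t → t=-2. Stack: []
LOAD_FAST t → push -2. Stack: [-2]
RETURN_VALUE → return -2.

6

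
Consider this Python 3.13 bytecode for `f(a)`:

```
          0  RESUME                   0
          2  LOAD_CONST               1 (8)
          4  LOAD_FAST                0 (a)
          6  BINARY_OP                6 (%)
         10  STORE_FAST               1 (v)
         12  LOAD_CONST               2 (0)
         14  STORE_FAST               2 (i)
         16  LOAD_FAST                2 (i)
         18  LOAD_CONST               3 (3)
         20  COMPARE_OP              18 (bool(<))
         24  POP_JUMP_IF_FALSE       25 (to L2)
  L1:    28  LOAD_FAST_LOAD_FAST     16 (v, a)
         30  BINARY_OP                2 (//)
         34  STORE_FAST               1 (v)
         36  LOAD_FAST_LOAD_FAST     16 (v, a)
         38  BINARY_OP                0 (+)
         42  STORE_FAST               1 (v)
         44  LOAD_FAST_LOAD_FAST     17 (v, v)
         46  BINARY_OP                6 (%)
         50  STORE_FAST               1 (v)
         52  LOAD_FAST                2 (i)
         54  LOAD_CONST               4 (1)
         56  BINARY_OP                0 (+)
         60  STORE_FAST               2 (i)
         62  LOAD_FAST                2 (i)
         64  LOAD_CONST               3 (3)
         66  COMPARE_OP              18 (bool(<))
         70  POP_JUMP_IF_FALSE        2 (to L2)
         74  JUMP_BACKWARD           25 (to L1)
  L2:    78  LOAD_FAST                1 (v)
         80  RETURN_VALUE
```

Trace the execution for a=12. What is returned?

0

LOAD_CONST → push 8. Stack: [8]
LOAD_FAST a → push 12. Stack: [8, 12]
BINARY_OP % → 8 % 12 = 8. Stack: [8]
STORE_FAST v → v=8. Stack: []
LOAD_CONST → push 0. Stack: [0]
STORE_FAST i → i=0. Stack: []
LOAD_FAST i → push 0. Stack: [0]
LOAD_CONST → push 3. Stack: [0, 3]
COMPARE_OP bool(<) → 0 vs 3 = True. Stack: [True]
POP_JUMP_IF_FALSE → pop True; no jump. Stack: []
LOAD_FAST_LOAD_FAST v,a → push 8,12. Stack: [8, 12]
BINARY_OP // → 8 // 12 = 0. Stack: [0]
STORE_FAST v → v=0. Stack: []
LOAD_FAST_LOAD_FAST v,a → push 0,12. Stack: [0, 12]
BINARY_OP + → 0 + 12 = 12. Stack: [12]
STORE_FAST v → v=12. Stack: []
LOAD_FAST_LOAD_FAST v,v → push 12,12. Stack: [12, 12]
BINARY_OP % → 12 % 12 = 0. Stack: [0]
STORE_FAST v → v=0. Stack: []
LOAD_FAST i → push 0. Stack: [0]
LOAD_CONST → push 1. Stack: [0, 1]
BINARY_OP + → 0 + 1 = 1. Stack: [1]
STORE_FAST i → i=1. Stack: []
LOAD_FAST i → push 1. Stack: [1]
LOAD_CONST → push 3. Stack: [1, 3]
COMPARE_OP bool(<) → 1 vs 3 = True. Stack: [True]
POP_JUMP_IF_FALSE → pop True; no jump. Stack: []
LOAD_FAST_LOAD_FAST v,a → push 0,12. Stack: [0, 12]
BINARY_OP // → 0 // 12 = 0. Stack: [0]
STORE_FAST v → v=0. Stack: []
LOAD_FAST_LOAD_FAST v,a → push 0,12. Stack: [0, 12]
BINARY_OP + → 0 + 12 = 12. Stack: [12]
STORE_FAST v → v=12. Stack: []
LOAD_FAST_LOAD_FAST v,v → push 12,12. Stack: [12, 12]
BINARY_OP % → 12 % 12 = 0. Stack: [0]
STORE_FAST v → v=0. Stack: []
LOAD_FAST i → push 1. Stack: [1]
LOAD_CONST → push 1. Stack: [1, 1]
BINARY_OP + → 1 + 1 = 2. Stack: [2]
STORE_FAST i → i=2. Stack: []
LOAD_FAST i → push 2. Stack: [2]
LOAD_CONST → push 3. Stack: [2, 3]
COMPARE_OP bool(<) → 2 vs 3 = True. Stack: [True]
POP_JUMP_IF_FALSE → pop True; no jump. Stack: []
LOAD_FAST_LOAD_FAST v,a → push 0,12. Stack: [0, 12]
BINARY_OP // → 0 // 12 = 0. Stack: [0]
STORE_FAST v → v=0. Stack: []
LOAD_FAST_LOAD_FAST v,a → push 0,12. Stack: [0, 12]
BINARY_OP + → 0 + 12 = 12. Stack: [12]
STORE_FAST v → v=12. Stack: []
LOAD_FAST_LOAD_FAST v,v → push 12,12. Stack: [12, 12]
BINARY_OP % → 12 % 12 = 0. Stack: [0]
STORE_FAST v → v=0. Stack: []
LOAD_FAST i → push 2. Stack: [2]
LOAD_CONST → push 1. Stack: [2, 1]
BINARY_OP + → 2 + 1 = 3. Stack: [3]
STORE_FAST i → i=3. Stack: []
LOAD_FAST i → push 3. Stack: [3]
LOAD_CONST → push 3. Stack: [3, 3]
COMPARE_OP bool(<) → 3 vs 3 = False. Stack: [False]
POP_JUMP_IF_FALSE → pop False; jump. Stack: []
LOAD_FAST v → push 0. Stack: [0]
RETURN_VALUE → return 0.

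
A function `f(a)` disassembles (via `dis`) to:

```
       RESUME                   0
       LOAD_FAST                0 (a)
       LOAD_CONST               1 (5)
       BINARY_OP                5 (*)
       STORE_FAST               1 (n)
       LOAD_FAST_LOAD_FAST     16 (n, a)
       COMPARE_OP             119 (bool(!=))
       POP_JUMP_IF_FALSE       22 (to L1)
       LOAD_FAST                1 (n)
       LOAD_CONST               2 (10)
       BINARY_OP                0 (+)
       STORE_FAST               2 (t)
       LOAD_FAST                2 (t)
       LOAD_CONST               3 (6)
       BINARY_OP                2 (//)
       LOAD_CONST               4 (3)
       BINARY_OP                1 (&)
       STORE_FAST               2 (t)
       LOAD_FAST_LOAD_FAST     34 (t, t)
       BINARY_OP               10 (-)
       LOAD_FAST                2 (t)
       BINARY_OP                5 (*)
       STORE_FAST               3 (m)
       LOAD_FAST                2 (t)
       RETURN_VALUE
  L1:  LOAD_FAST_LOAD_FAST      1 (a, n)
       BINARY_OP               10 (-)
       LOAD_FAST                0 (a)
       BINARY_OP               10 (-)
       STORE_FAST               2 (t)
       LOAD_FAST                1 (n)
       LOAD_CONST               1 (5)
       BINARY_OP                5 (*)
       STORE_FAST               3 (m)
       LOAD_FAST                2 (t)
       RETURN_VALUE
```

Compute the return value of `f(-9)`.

2

LOAD_FAST a → push -9. Stack: [-9]
LOAD_CONST → push 5. Stack: [-9, 5]
BINARY_OP * → -9 * 5 = -45. Stack: [-45]
STORE_FAST n → n=-45. Stack: []
LOAD_FAST_LOAD_FAST n,a → push -45,-9. Stack: [-45, -9]
COMPARE_OP bool(!=) → -45 vs -9 = True. Stack: [True]
POP_JUMP_IF_FALSE → pop True; no jump. Stack: []
LOAD_FAST n → push -45. Stack: [-45]
LOAD_CONST → push 10. Stack: [-45, 10]
BINARY_OP + → -45 + 10 = -35. Stack: [-35]
STORE_FAST t → t=-35. Stack: []
LOAD_FAST t → push -35. Stack: [-35]
LOAD_CONST → push 6. Stack: [-35, 6]
BINARY_OP // → -35 // 6 = -6. Stack: [-6]
LOAD_CONST → push 3. Stack: [-6, 3]
BINARY_OP & → -6 & 3 = 2. Stack: [2]
STORE_FAST t → t=2. Stack: []
LOAD_FAST_LOAD_FAST t,t → push 2,2. Stack: [2, 2]
BINARY_OP - → 2 - 2 = 0. Stack: [0]
LOAD_FAST t → push 2. Stack: [0, 2]
BINARY_OP * → 0 * 2 = 0. Stack: [0]
STORE_FAST m → m=0. Stack: []
LOAD_FAST t → push 2. Stack: [2]
RETURN_VALUE → return 2.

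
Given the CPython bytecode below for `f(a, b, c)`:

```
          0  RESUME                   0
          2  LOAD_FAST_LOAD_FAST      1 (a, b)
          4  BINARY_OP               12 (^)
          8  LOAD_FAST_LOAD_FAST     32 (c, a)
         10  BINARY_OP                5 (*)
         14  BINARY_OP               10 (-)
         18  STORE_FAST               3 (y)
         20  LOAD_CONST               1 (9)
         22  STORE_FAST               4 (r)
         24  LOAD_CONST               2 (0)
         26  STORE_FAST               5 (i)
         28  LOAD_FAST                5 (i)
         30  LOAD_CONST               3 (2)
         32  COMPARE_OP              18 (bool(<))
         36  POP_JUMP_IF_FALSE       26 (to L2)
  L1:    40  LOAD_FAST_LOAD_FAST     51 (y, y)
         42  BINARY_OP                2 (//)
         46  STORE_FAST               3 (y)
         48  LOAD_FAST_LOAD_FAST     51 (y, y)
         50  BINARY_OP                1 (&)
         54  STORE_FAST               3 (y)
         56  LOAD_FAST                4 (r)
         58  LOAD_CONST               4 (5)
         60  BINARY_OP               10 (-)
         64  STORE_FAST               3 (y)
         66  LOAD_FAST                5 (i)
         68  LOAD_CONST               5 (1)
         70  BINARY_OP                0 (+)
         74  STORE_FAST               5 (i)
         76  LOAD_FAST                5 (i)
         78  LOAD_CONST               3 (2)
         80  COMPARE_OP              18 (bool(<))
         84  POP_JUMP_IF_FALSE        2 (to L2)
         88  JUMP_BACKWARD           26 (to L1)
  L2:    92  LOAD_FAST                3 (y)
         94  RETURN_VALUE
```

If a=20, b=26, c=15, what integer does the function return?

4

LOAD_FAST_LOAD_FAST a,b → push 20,26. Stack: [20, 26]
BINARY_OP ^ → 20 ^ 26 = 14. Stack: [14]
LOAD_FAST_LOAD_FAST c,a → push 15,20. Stack: [14, 15, 20]
BINARY_OP * → 15 * 20 = 300. Stack: [14, 300]
BINARY_OP - → 14 - 300 = -286. Stack: [-286]
STORE_FAST y → y=-286. Stack: []
LOAD_CONST → push 9. Stack: [9]
STORE_FAST r → r=9. Stack: []
LOAD_CONST → push 0. Stack: [0]
STORE_FAST i → i=0. Stack: []
LOAD_FAST i → push 0. Stack: [0]
LOAD_CONST → push 2. Stack: [0, 2]
COMPARE_OP bool(<) → 0 vs 2 = True. Stack: [True]
POP_JUMP_IF_FALSE → pop True; no jump. Stack: []
LOAD_FAST_LOAD_FAST y,y → push -286,-286. Stack: [-286, -286]
BINARY_OP // → -286 // -286 = 1. Stack: [1]
STORE_FAST y → y=1. Stack: []
LOAD_FAST_LOAD_FAST y,y → push 1,1. Stack: [1, 1]
BINARY_OP & → 1 & 1 = 1. Stack: [1]
STORE_FAST y → y=1. Stack: []
LOAD_FAST r → push 9. Stack: [9]
LOAD_CONST → push 5. Stack: [9, 5]
BINARY_OP - → 9 - 5 = 4. Stack: [4]
STORE_FAST y → y=4. Stack: []
LOAD_FAST i → push 0. Stack: [0]
LOAD_CONST → push 1. Stack: [0, 1]
BINARY_OP + → 0 + 1 = 1. Stack: [1]
STORE_FAST i → i=1. Stack: []
LOAD_FAST i → push 1. Stack: [1]
LOAD_CONST → push 2. Stack: [1, 2]
COMPARE_OP bool(<) → 1 vs 2 = True. Stack: [True]
POP_JUMP_IF_FALSE → pop True; no jump. Stack: []
LOAD_FAST_LOAD_FAST y,y → push 4,4. Stack: [4, 4]
BINARY_OP // → 4 // 4 = 1. Stack: [1]
STORE_FAST y → y=1. Stack: []
LOAD_FAST_LOAD_FAST y,y → push 1,1. Stack: [1, 1]
BINARY_OP & → 1 & 1 = 1. Stack: [1]
STORE_FAST y → y=1. Stack: []
LOAD_FAST r → push 9. Stack: [9]
LOAD_CONST → push 5. Stack: [9, 5]
BINARY_OP - → 9 - 5 = 4. Stack: [4]
STORE_FAST y → y=4. Stack: []
LOAD_FAST i → push 1. Stack: [1]
LOAD_CONST → push 1. Stack: [1, 1]
BINARY_OP + → 1 + 1 = 2. Stack: [2]
STORE_FAST i → i=2. Stack: []
LOAD_FAST i → push 2. Stack: [2]
LOAD_CONST → push 2. Stack: [2, 2]
COMPARE_OP bool(<) → 2 vs 2 = False. Stack: [False]
POP_JUMP_IF_FALSE → pop False; jump. Stack: []
LOAD_FAST y → push 4. Stack: [4]
RETURN_VALUE → return 4.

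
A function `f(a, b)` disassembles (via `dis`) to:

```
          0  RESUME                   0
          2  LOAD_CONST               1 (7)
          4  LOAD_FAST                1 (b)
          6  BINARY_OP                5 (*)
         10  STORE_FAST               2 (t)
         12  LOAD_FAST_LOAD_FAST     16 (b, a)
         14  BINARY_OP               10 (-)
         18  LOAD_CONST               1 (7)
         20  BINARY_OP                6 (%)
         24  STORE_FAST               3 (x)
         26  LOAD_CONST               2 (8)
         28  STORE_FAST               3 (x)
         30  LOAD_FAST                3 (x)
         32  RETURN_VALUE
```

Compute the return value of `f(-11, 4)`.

8

LOAD_CONST → push 7. Stack: [7]
LOAD_FAST b → push 4. Stack: [7, 4]
BINARY_OP * → 7 * 4 = 28. Stack: [28]
STORE_FAST t → t=28. Stack: []
LOAD_FAST_LOAD_FAST b,a → push 4,-11. Stack: [4, -11]
BINARY_OP - → 4 - -11 = 15. Stack: [15]
LOAD_CONST → push 7. Stack: [15, 7]
BINARY_OP % → 15 % 7 = 1. Stack: [1]
STORE_FAST x → x=1. Stack: []
LOAD_CONST → push 8. Stack: [8]
STORE_FAST x → x=8. Stack: []
LOAD_FAST x → push 8. Stack: [8]
RETURN_VALUE → return 8.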